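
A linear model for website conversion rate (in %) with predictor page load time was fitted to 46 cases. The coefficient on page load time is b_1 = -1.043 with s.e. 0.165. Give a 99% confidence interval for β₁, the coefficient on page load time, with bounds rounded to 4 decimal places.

df = n − 2 = 46 − 2 = 44.
t* = t_{0.005, 44} = 2.692278.
Margin = t* × SE = 2.692278 × 0.165 = 0.444226.
CI: -1.043 ± 0.444226 → (-1.4872, -0.5988).
With 99% confidence, each one-unit increase in page load time is associated with a change of between -1.4872 and -0.5988 % in website conversion rate.

(-1.4872, -0.5988)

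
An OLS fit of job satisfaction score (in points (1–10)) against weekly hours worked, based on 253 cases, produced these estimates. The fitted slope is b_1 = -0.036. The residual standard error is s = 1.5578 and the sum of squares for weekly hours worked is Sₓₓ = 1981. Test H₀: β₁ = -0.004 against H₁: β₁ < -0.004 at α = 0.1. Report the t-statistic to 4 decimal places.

t = -0.9143

SE(b_1) = s/√Sₓₓ = 1.5578/√1981 = 0.0350001.
t = (-0.036 − (-0.004)) / 0.0350001 = -0.9143.
df = n − 2 = 251.
One-sided p ≈ 0.1807, which is ≥ 0.1, so fail to reject H₀.
The data do not give significant evidence that the true slope on weekly hours worked is below -0.004 points (1–10) per unit.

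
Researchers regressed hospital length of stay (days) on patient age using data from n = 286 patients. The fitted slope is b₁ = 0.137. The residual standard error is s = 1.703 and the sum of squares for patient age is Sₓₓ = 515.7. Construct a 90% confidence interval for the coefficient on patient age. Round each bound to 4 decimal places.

SE(b₁) = s/√Sₓₓ = 1.703/√515.7 = 0.0749922.
df = n − 2 = 284.
t* = t_{0.05, 284} = 1.650237.
Margin = t* × SE = 1.650237 × 0.0749922 = 0.123755.
CI: 0.137 ± 0.123755 → (0.0132, 0.2608).
With 90% confidence, each one-unit increase in patient age is associated with a change of between 0.0132 and 0.2608 days in hospital length of stay.

(0.0132, 0.2608)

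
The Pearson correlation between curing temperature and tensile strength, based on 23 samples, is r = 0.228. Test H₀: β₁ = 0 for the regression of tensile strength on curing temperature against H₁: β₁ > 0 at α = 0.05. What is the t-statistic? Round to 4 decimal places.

t = 1.0731

t = r·√(n − 2)/√(1 − r²) = 0.228·√21/√0.948016 = 1.0731.
df = n − 2 = 21.
One-sided p ≈ 0.1477, which is ≥ 0.05, so fail to reject H₀.
The data do not give significant evidence of a linear association between curing temperature and tensile strength.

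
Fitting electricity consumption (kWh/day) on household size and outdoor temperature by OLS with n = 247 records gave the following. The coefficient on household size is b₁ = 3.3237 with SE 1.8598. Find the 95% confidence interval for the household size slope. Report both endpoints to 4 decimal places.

df = n − k − 1 = 247 − 2 − 1 = 244.
t* = t_{0.025, 244} = 1.969734.
Margin = t* × SE = 1.969734 × 1.8598 = 3.663311.
CI: 3.3237 ± 3.663311 → (-0.3396, 6.9870).
With 95% confidence, each one-unit increase in household size is associated with a change of between -0.3396 and 6.9870 kWh/day in electricity consumption, holding the other predictors fixed.

(-0.3396, 6.9870)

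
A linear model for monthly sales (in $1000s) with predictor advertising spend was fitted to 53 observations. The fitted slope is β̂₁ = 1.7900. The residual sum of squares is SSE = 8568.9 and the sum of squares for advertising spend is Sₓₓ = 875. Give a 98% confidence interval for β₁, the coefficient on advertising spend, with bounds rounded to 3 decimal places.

MSE = SSE/(n − 2) = 8568.9/51 = 168.018.
SE(β̂₁) = √(MSE/Sₓₓ) = √(168.018/875) = 0.438201.
df = n − 2 = 51.
t* = t_{0.01, 51} = 2.401718.
Margin = t* × SE = 2.401718 × 0.438201 = 1.05244.
CI: 1.7900 ± 1.05244 → (0.738, 2.842).
With 98% confidence, each one-unit increase in advertising spend is associated with a change of between 0.738 and 2.842 $1000s in monthly sales.

(0.738, 2.842)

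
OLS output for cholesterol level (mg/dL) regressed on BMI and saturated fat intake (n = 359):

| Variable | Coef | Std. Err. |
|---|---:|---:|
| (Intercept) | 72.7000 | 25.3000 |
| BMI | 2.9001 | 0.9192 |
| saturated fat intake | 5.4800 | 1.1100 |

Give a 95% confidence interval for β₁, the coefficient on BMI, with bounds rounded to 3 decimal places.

(1.092, 4.708)

Read off: b = 2.9001, SE = 0.9192 for BMI.
df = n − k − 1 = 359 − 2 − 1 = 356.
t* = t_{0.025, 356} = 1.96665.
Margin = t* × SE = 1.96665 × 0.9192 = 1.80774.
CI: 2.9001 ± 1.80774 → (1.092, 4.708).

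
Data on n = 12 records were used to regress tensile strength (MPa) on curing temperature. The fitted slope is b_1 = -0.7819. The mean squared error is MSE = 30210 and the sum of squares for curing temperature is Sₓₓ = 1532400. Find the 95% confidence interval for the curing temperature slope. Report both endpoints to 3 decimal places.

(-1.095, -0.469)

SE(b_1) = √(MSE/Sₓₓ) = √(30210/1532400) = 0.140407.
df = n − 2 = 10.
t* = t_{0.025, 10} = 2.228139.
Margin = t* × SE = 2.228139 × 0.140407 = 0.31285.
CI: -0.7819 ± 0.31285 → (-1.095, -0.469).
With 95% confidence, each one-unit increase in curing temperature is associated with a change of between -1.095 and -0.469 MPa in tensile strength.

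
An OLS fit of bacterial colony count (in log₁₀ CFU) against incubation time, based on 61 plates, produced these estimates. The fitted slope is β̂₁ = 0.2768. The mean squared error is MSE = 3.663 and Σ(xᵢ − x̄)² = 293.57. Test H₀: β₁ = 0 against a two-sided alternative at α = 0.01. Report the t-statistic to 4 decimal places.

t = 2.4780

SE(β̂₁) = √(MSE/Sₓₓ) = √(3.663/293.57) = 0.111702.
t = 0.2768 / 0.111702 = 2.4780.
df = n − 2 = 59.
Two-sided p ≈ 0.0161, which is ≥ 0.01, so fail to reject H₀.
The data do not give significant evidence of an association between incubation time and bacterial colony count.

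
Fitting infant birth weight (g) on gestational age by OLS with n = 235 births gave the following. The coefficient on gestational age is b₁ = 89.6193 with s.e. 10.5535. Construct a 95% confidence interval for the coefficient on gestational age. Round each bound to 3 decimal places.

df = n − 2 = 235 − 2 = 233.
t* = t_{0.025, 233} = 1.970198.
Margin = t* × SE = 1.970198 × 10.5535 = 20.79248.
CI: 89.6193 ± 20.79248 → (68.827, 110.412).
With 95% confidence, each one-unit increase in gestational age is associated with a change of between 68.827 and 110.412 g in infant birth weight.

(68.827, 110.412)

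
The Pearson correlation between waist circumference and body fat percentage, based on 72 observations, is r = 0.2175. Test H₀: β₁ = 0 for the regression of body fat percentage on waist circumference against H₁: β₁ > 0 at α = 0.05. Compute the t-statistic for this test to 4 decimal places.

t = r·√(n − 2)/√(1 − r²) = 0.2175·√70/√0.952694 = 1.8644.
df = n − 2 = 70.
One-sided p ≈ 0.0332, which is < 0.05, so reject H₀.
There is evidence of a linear association between waist circumference and body fat percentage.

t = 1.8644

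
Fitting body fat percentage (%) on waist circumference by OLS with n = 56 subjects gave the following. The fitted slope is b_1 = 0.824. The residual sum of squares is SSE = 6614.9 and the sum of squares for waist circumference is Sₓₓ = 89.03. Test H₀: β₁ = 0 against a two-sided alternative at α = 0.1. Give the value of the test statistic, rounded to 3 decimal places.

MSE = SSE/(n − 2) = 6614.9/54 = 122.498.
SE(b_1) = √(MSE/Sₓₓ) = √(122.498/89.03) = 1.173.
t = 0.824 / 1.173 = 0.702.
df = n − 2 = 54.
Two-sided p ≈ 0.4854, which is ≥ 0.1, so fail to reject H₀.
The data do not give significant evidence of an association between waist circumference and body fat percentage.

t = 0.702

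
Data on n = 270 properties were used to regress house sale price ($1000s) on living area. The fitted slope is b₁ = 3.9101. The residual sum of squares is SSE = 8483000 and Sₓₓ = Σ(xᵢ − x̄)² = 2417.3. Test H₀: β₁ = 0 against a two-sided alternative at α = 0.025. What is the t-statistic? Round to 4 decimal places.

MSE = SSE/(n − 2) = 8483000/268 = 31653.
SE(b₁) = √(MSE/Sₓₓ) = √(31653/2417.3) = 3.61861.
t = 3.9101 / 3.61861 = 1.0806.
df = n − 2 = 268.
Two-sided p ≈ 0.2809, which is ≥ 0.025, so fail to reject H₀.
The data do not give significant evidence of an association between living area and house sale price.

t = 1.0806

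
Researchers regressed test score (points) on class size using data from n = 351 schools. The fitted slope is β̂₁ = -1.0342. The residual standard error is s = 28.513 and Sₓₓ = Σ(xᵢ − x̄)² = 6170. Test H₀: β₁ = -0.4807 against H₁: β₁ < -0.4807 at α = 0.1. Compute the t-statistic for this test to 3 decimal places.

SE(β̂₁) = s/√Sₓₓ = 28.513/√6170 = 0.362995.
t = (-1.0342 − (-0.4807)) / 0.362995 = -1.525.
df = n − 2 = 349.
One-sided p ≈ 0.0641, which is < 0.1, so reject H₀.
There is evidence that the true slope on class size is below -0.4807 points per unit.

t = -1.525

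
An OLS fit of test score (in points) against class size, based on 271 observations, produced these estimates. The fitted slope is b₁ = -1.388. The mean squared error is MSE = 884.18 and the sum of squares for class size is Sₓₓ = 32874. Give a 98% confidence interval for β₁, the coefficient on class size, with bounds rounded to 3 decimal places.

(-1.772, -1.004)

SE(b₁) = √(MSE/Sₓₓ) = √(884.18/32874) = 0.164.
df = n − 2 = 269.
t* = t_{0.01, 269} = 2.34029.
Margin = t* × SE = 2.34029 × 0.164 = 0.38381.
CI: -1.388 ± 0.38381 → (-1.772, -1.004).
With 98% confidence, each one-unit increase in class size is associated with a change of between -1.772 and -1.004 points in test score.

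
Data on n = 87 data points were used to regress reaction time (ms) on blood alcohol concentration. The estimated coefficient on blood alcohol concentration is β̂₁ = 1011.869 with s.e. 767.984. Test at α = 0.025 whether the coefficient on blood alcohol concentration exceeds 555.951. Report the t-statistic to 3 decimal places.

t = 0.594

H₀: β₁ = 555.951 vs H₁: β₁ > 555.951.
t = (β̂₁ − β₁⁰)/SE = (1011.869 − 555.951) / 767.984 = 0.594.
df = n − 2 = 87 − 2 = 85.
One-sided p ≈ 0.2772, which is ≥ 0.025, so fail to reject H₀.
The data do not give significant evidence that the true slope on blood alcohol concentration exceeds 555.951 ms per unit.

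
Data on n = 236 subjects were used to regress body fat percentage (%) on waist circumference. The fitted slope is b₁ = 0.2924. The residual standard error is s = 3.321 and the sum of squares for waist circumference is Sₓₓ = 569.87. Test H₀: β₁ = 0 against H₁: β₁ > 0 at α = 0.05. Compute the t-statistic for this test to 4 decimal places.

t = 2.1018

SE(b₁) = s/√Sₓₓ = 3.321/√569.87 = 0.139117.
t = 0.2924 / 0.139117 = 2.1018.
df = n − 2 = 234.
One-sided p ≈ 0.0183, which is < 0.05, so reject H₀.
There is evidence that the true slope on waist circumference is positive.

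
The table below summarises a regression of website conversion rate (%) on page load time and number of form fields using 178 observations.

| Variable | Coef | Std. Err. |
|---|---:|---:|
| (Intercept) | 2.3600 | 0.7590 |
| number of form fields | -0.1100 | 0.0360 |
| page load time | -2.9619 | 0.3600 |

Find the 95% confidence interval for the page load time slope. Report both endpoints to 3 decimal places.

Read off: b = -2.9619, SE = 0.3600 for page load time.
df = n − k − 1 = 178 − 2 − 1 = 175.
t* = t_{0.025, 175} = 1.973612.
Margin = t* × SE = 1.973612 × 0.3600 = 0.71050.
CI: -2.9619 ± 0.71050 → (-3.672, -2.251).

(-3.672, -2.251)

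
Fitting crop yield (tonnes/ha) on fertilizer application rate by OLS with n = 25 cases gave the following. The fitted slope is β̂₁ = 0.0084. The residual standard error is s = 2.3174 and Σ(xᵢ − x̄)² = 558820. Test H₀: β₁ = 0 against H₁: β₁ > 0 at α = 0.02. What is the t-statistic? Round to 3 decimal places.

t = 2.710

SE(β̂₁) = s/√Sₓₓ = 2.3174/√558820 = 0.00310002.
t = 0.0084 / 0.00310002 = 2.710.
df = n − 2 = 23.
One-sided p ≈ 0.0063, which is < 0.02, so reject H₀.
There is evidence that the true slope on fertilizer application rate is positive.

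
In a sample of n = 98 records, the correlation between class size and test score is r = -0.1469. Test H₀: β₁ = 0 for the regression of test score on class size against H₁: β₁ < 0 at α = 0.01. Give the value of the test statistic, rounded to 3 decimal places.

t = r·√(n − 2)/√(1 − r²) = -0.1469·√96/√0.97842 = -1.455.
df = n − 2 = 96.
One-sided p ≈ 0.0745, which is ≥ 0.01, so fail to reject H₀.
The data do not give significant evidence of a linear association between class size and test score.

t = -1.455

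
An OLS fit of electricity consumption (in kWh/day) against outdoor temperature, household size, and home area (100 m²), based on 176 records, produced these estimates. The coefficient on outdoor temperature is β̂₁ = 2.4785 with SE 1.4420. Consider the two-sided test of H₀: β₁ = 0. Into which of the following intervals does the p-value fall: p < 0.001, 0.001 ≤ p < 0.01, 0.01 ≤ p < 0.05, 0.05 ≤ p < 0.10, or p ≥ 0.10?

t = 2.4785 / 1.4420 = 1.719.
df = n − k − 1 = 176 − 3 − 1 = 172.
Two-sided p = 2·P(T_{172} > |t|) ≈ 0.0875.
So 0.05 ≤ p < 0.10.

0.05 ≤ p < 0.10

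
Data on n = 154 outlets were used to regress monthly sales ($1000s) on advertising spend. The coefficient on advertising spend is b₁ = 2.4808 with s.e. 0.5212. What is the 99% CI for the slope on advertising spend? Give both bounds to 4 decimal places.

df = n − 2 = 154 − 2 = 152.
t* = t_{0.005, 152} = 2.608561.
Margin = t* × SE = 2.608561 × 0.5212 = 1.359582.
CI: 2.4808 ± 1.359582 → (1.1212, 3.8404).
With 99% confidence, each one-unit increase in advertising spend is associated with a change of between 1.1212 and 3.8404 $1000s in monthly sales.

(1.1212, 3.8404)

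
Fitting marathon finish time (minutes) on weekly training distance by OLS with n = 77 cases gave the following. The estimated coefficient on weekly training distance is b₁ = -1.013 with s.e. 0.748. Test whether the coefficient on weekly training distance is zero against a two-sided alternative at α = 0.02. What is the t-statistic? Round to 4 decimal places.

H₀: β₁ = 0 vs H₁: β₁ ≠ 0.
t = (b₁ − β₁⁰)/SE = -1.013 / 0.748 = -1.3543.
df = n − 2 = 77 − 2 = 75.
Two-sided p ≈ 0.1797, which is ≥ 0.02, so fail to reject H₀.
The data do not give significant evidence of an association between weekly training distance and marathon finish time.

t = -1.3543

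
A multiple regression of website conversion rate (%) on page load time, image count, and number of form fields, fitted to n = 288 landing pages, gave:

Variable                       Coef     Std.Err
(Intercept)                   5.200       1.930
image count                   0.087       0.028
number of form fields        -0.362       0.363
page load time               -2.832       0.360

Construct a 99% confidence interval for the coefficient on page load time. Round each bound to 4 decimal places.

Read off: b = -2.832, SE = 0.360 for page load time.
df = n − k − 1 = 288 − 3 − 1 = 284.
t* = t_{0.005, 284} = 2.593251.
Margin = t* × SE = 2.593251 × 0.360 = 0.933570.
CI: -2.832 ± 0.933570 → (-3.7656, -1.8984).

(-3.7656, -1.8984)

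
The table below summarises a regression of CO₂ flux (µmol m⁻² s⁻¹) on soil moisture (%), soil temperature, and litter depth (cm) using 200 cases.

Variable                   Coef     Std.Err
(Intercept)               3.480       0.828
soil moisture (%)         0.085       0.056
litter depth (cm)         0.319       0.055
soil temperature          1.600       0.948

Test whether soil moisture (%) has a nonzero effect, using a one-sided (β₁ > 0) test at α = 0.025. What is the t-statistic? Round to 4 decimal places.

t = 1.5179

Read off: b = 0.085, SE = 0.056 for soil moisture (%).
H₀: β₁ = 0 vs H₁: β₁ > 0.
t = 0.085 / 0.056 = 1.5179.
df = n − k − 1 = 200 − 3 − 1 = 196.
One-sided p ≈ 0.0653, which is ≥ 0.025, so fail to reject H₀.
The data do not give significant evidence that the true slope on soil moisture (%) is positive, holding the other predictors fixed.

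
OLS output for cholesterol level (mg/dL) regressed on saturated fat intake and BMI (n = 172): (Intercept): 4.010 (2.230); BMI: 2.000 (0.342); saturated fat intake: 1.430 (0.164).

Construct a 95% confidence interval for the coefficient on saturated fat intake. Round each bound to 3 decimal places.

(1.106, 1.754)

Read off: b = 1.430, SE = 0.164 for saturated fat intake.
df = n − k − 1 = 172 − 2 − 1 = 169.
t* = t_{0.025, 169} = 1.9741.
Margin = t* × SE = 1.9741 × 0.164 = 0.32375.
CI: 1.430 ± 0.32375 → (1.106, 1.754).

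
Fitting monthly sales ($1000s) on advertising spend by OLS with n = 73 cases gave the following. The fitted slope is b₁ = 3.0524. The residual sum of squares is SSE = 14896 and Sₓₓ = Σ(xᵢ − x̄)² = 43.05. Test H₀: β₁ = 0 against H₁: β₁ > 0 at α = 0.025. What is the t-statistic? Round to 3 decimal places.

MSE = SSE/(n − 2) = 14896/71 = 209.803.
SE(b₁) = √(MSE/Sₓₓ) = √(209.803/43.05) = 2.20759.
t = 3.0524 / 2.20759 = 1.383.
df = n − 2 = 71.
One-sided p ≈ 0.0855, which is ≥ 0.025, so fail to reject H₀.
The data do not give significant evidence that the true slope on advertising spend is positive.

t = 1.383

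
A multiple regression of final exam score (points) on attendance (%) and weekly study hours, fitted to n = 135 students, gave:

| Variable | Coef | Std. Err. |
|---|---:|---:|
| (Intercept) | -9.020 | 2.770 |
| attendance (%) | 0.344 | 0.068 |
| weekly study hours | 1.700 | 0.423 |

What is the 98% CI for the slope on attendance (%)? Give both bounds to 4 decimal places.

Read off: b = 0.344, SE = 0.068 for attendance (%).
df = n − k − 1 = 135 − 2 − 1 = 132.
t* = t_{0.01, 132} = 2.35493.
Margin = t* × SE = 2.35493 × 0.068 = 0.160135.
CI: 0.344 ± 0.160135 → (0.1839, 0.5041).

(0.1839, 0.5041)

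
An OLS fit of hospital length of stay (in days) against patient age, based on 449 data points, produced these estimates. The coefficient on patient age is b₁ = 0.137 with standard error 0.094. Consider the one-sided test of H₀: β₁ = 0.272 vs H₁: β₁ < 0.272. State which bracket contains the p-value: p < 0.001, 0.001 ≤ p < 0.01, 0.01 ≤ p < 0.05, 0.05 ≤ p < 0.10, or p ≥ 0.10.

t = (0.137 − 0.272) / 0.094 = -1.436.
df = n − 2 = 449 − 2 = 447.
One-sided p = P(T_{447} < t) ≈ 0.0758.
So 0.05 ≤ p < 0.10.

0.05 ≤ p < 0.10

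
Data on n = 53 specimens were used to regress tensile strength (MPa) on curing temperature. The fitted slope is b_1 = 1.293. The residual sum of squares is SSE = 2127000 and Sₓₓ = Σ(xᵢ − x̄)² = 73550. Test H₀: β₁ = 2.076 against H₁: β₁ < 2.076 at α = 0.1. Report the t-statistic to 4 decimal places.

MSE = SSE/(n − 2) = 2127000/51 = 41705.9.
SE(b_1) = √(MSE/Sₓₓ) = √(41705.9/73550) = 0.753021.
t = (1.293 − 2.076) / 0.753021 = -1.0398.
df = n − 2 = 51.
One-sided p ≈ 0.1517, which is ≥ 0.1, so fail to reject H₀.
The data do not give significant evidence that the true slope on curing temperature is below 2.076 MPa per unit.

t = -1.0398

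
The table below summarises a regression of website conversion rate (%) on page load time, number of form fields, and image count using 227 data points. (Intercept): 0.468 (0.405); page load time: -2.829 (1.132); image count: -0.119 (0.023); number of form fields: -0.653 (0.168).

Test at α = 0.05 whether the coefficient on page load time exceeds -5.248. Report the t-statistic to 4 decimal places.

Read off: b = -2.829, SE = 1.132 for page load time.
H₀: β₁ = -5.248 vs H₁: β₁ > -5.248.
t = (-2.829 − (-5.248)) / 1.132 = 2.1369.
df = n − k − 1 = 227 − 3 − 1 = 223.
One-sided p ≈ 0.0168, which is < 0.05, so reject H₀.
There is evidence that the true slope on page load time exceeds -5.248 % per unit, holding the other predictors fixed.

t = 2.1369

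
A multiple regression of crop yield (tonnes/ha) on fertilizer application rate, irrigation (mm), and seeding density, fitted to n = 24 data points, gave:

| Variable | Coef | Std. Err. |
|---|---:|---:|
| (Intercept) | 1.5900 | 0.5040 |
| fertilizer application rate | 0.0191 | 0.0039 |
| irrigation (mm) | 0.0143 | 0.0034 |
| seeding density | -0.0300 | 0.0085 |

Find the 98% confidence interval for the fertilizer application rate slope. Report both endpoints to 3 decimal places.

Read off: b = 0.0191, SE = 0.0039 for fertilizer application rate.
df = n − k − 1 = 24 − 3 − 1 = 20.
t* = t_{0.01, 20} = 2.527977.
Margin = t* × SE = 2.527977 × 0.0039 = 0.00986.
CI: 0.0191 ± 0.00986 → (0.009, 0.029).

(0.009, 0.029)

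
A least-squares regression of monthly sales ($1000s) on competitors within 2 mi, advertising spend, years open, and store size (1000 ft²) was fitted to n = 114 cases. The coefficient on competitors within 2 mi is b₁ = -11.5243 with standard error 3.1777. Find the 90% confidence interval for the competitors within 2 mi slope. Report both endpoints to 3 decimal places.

df = n − k − 1 = 114 − 4 − 1 = 109.
t* = t_{0.05, 109} = 1.658953.
Margin = t* × SE = 1.658953 × 3.1777 = 5.27166.
CI: -11.5243 ± 5.27166 → (-16.796, -6.253).
With 90% confidence, each one-unit increase in competitors within 2 mi is associated with a change of between -16.796 and -6.253 $1000s in monthly sales, holding the other predictors fixed.

(-16.796, -6.253)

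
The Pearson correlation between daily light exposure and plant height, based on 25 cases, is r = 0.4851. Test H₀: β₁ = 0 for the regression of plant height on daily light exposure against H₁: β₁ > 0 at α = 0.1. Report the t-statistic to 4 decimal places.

t = 2.6605

t = r·√(n − 2)/√(1 − r²) = 0.4851·√23/√0.764678 = 2.6605.
df = n − 2 = 23.
One-sided p ≈ 0.0070, which is < 0.1, so reject H₀.
There is evidence of a linear association between daily light exposure and plant height.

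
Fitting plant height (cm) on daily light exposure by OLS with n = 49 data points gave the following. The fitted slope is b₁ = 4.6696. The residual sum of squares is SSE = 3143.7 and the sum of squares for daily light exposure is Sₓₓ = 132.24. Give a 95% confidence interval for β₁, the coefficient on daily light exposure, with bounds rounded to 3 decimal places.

MSE = SSE/(n − 2) = 3143.7/47 = 66.8872.
SE(b₁) = √(MSE/Sₓₓ) = √(66.8872/132.24) = 0.711197.
df = n − 2 = 47.
t* = t_{0.025, 47} = 2.011741.
Margin = t* × SE = 2.011741 × 0.711197 = 1.43074.
CI: 4.6696 ± 1.43074 → (3.239, 6.100).
With 95% confidence, each one-unit increase in daily light exposure is associated with a change of between 3.239 and 6.100 cm in plant height.

(3.239, 6.100)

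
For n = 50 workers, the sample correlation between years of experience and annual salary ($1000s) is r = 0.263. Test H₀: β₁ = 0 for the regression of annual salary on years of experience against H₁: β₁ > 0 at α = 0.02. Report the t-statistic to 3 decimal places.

t = 1.889

t = r·√(n − 2)/√(1 − r²) = 0.263·√48/√0.930831 = 1.889.
df = n − 2 = 48.
One-sided p ≈ 0.0325, which is ≥ 0.02, so fail to reject H₀.
The data do not give significant evidence of a linear association between years of experience and annual salary.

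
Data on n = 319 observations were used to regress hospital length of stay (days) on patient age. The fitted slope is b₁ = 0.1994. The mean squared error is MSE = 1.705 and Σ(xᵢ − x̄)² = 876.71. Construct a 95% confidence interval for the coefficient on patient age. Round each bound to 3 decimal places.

(0.113, 0.286)

SE(b₁) = √(MSE/Sₓₓ) = √(1.705/876.71) = 0.0440996.
df = n − 2 = 317.
t* = t_{0.025, 317} = 1.967476.
Margin = t* × SE = 1.967476 × 0.0440996 = 0.08676.
CI: 0.1994 ± 0.08676 → (0.113, 0.286).
With 95% confidence, each one-unit increase in patient age is associated with a change of between 0.113 and 0.286 days in hospital length of stay.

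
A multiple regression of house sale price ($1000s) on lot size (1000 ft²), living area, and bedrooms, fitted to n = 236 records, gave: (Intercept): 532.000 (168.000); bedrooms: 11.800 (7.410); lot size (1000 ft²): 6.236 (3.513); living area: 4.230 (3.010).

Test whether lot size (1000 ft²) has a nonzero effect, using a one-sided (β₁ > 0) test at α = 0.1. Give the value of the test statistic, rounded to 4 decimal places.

Read off: b = 6.236, SE = 3.513 for lot size (1000 ft²).
H₀: β₁ = 0 vs H₁: β₁ > 0.
t = 6.236 / 3.513 = 1.7751.
df = n − k − 1 = 236 − 3 − 1 = 232.
One-sided p ≈ 0.0386, which is < 0.1, so reject H₀.
There is evidence that the true slope on lot size (1000 ft²) is positive, holding the other predictors fixed.

t = 1.7751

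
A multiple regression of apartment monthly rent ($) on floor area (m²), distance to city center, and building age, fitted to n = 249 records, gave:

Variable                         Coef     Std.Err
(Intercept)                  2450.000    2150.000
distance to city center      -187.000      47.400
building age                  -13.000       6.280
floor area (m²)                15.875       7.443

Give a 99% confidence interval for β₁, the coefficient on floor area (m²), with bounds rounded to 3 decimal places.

(-3.447, 35.197)

Read off: b = 15.875, SE = 7.443 for floor area (m²).
df = n − k − 1 = 249 − 3 − 1 = 245.
t* = t_{0.005, 245} = 2.596045.
Margin = t* × SE = 2.596045 × 7.443 = 19.32236.
CI: 15.875 ± 19.32236 → (-3.447, 35.197).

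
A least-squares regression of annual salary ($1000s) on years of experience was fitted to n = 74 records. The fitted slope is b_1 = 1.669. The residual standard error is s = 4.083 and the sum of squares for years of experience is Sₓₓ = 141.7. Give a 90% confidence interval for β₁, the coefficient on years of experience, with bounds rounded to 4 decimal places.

(1.0975, 2.2405)

SE(b_1) = s/√Sₓₓ = 4.083/√141.7 = 0.343.
df = n − 2 = 72.
t* = t_{0.05, 72} = 1.666294.
Margin = t* × SE = 1.666294 × 0.343 = 0.571539.
CI: 1.669 ± 0.571539 → (1.0975, 2.2405).
With 90% confidence, each one-unit increase in years of experience is associated with a change of between 1.0975 and 2.2405 $1000s in annual salary.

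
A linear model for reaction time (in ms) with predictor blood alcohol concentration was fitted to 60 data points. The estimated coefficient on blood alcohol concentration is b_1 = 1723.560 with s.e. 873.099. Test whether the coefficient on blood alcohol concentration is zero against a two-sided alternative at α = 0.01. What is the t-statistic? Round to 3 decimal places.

H₀: β₁ = 0 vs H₁: β₁ ≠ 0.
t = (b_1 − β₁⁰)/SE = 1723.560 / 873.099 = 1.974.
df = n − 2 = 60 − 2 = 58.
Two-sided p ≈ 0.0531, which is ≥ 0.01, so fail to reject H₀.
The data do not give significant evidence of an association between blood alcohol concentration and reaction time.

t = 1.974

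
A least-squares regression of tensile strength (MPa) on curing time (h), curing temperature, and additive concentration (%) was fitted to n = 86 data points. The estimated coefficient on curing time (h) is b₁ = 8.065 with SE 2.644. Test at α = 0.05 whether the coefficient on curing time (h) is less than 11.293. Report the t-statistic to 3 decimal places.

H₀: β₁ = 11.293 vs H₁: β₁ < 11.293.
t = (b₁ − β₁⁰)/SE = (8.065 − 11.293) / 2.644 = -1.221.
df = n − k − 1 = 86 − 3 − 1 = 82.
One-sided p ≈ 0.1128, which is ≥ 0.05, so fail to reject H₀.
The data do not give significant evidence that the true slope on curing time (h) is below 11.293 MPa per unit, holding the other predictors fixed.

t = -1.221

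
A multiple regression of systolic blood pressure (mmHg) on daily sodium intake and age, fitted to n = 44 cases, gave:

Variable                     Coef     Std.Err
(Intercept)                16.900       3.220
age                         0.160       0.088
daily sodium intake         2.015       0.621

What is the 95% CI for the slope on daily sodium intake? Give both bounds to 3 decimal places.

(0.761, 3.269)

Read off: b = 2.015, SE = 0.621 for daily sodium intake.
df = n − k − 1 = 44 − 2 − 1 = 41.
t* = t_{0.025, 41} = 2.019541.
Margin = t* × SE = 2.019541 × 0.621 = 1.25413.
CI: 2.015 ± 1.25413 → (0.761, 3.269).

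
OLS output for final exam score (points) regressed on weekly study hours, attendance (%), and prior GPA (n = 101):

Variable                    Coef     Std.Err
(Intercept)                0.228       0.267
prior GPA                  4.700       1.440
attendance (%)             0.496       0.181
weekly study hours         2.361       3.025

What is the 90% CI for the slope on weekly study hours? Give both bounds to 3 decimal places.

Read off: b = 2.361, SE = 3.025 for weekly study hours.
df = n − k − 1 = 101 − 3 − 1 = 97.
t* = t_{0.05, 97} = 1.660715.
Margin = t* × SE = 1.660715 × 3.025 = 5.02366.
CI: 2.361 ± 5.02366 → (-2.663, 7.385).

(-2.663, 7.385)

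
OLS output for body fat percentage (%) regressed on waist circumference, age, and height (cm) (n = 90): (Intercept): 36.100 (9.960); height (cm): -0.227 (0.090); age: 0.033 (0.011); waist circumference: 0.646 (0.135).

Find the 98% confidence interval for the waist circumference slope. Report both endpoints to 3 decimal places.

(0.326, 0.966)

Read off: b = 0.646, SE = 0.135 for waist circumference.
df = n − k − 1 = 90 − 3 − 1 = 86.
t* = t_{0.01, 86} = 2.370493.
Margin = t* × SE = 2.370493 × 0.135 = 0.32002.
CI: 0.646 ± 0.32002 → (0.326, 0.966).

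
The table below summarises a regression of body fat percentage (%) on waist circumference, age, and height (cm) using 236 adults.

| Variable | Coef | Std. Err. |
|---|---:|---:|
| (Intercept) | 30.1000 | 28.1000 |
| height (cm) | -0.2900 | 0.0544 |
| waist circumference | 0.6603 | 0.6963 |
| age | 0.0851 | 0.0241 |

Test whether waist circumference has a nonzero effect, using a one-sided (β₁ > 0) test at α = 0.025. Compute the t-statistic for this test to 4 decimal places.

Read off: b = 0.6603, SE = 0.6963 for waist circumference.
H₀: β₁ = 0 vs H₁: β₁ > 0.
t = 0.6603 / 0.6963 = 0.9483.
df = n − k − 1 = 236 − 3 − 1 = 232.
One-sided p ≈ 0.1720, which is ≥ 0.025, so fail to reject H₀.
The data do not give significant evidence that the true slope on waist circumference is positive, holding the other predictors fixed.

t = 0.9483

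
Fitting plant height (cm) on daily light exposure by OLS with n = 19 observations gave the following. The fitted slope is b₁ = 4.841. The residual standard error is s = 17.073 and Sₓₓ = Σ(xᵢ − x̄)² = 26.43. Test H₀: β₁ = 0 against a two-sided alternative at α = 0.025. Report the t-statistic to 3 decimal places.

SE(b₁) = s/√Sₓₓ = 17.073/√26.43 = 3.32094.
t = 4.841 / 3.32094 = 1.458.
df = n − 2 = 17.
Two-sided p ≈ 0.1631, which is ≥ 0.025, so fail to reject H₀.
The data do not give significant evidence of an association between daily light exposure and plant height.

t = 1.458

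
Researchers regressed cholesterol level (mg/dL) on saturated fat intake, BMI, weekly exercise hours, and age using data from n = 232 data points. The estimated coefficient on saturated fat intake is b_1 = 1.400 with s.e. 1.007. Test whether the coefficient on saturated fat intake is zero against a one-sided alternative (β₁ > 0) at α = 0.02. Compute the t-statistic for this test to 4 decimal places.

H₀: β₁ = 0 vs H₁: β₁ > 0.
t = (b_1 − β₁⁰)/SE = 1.400 / 1.007 = 1.3903.
df = n − k − 1 = 232 − 4 − 1 = 227.
One-sided p ≈ 0.0829, which is ≥ 0.02, so fail to reject H₀.
The data do not give significant evidence that the true slope on saturated fat intake is positive, holding the other predictors fixed.

t = 1.3903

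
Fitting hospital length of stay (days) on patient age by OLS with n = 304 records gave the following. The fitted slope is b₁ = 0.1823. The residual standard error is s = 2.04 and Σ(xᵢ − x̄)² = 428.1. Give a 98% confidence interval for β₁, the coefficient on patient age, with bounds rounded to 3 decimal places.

(-0.048, 0.413)

SE(b₁) = s/√Sₓₓ = 2.04/√428.1 = 0.0985956.
df = n − 2 = 302.
t* = t_{0.01, 302} = 2.338759.
Margin = t* × SE = 2.338759 × 0.0985956 = 0.23059.
CI: 0.1823 ± 0.23059 → (-0.048, 0.413).
With 98% confidence, each one-unit increase in patient age is associated with a change of between -0.048 and 0.413 days in hospital length of stay.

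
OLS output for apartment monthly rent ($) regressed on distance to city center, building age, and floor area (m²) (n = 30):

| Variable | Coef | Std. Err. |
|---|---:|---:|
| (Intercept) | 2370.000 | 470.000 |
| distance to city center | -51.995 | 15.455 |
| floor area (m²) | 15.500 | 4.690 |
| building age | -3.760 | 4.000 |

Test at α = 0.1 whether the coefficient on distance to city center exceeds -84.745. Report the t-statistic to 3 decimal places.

Read off: b = -51.995, SE = 15.455 for distance to city center.
H₀: β₁ = -84.745 vs H₁: β₁ > -84.745.
t = (-51.995 − (-84.745)) / 15.455 = 2.119.
df = n − k − 1 = 30 − 3 − 1 = 26.
One-sided p ≈ 0.0219, which is < 0.1, so reject H₀.
There is evidence that the true slope on distance to city center exceeds -84.745 $ per unit, holding the other predictors fixed.

t = 2.119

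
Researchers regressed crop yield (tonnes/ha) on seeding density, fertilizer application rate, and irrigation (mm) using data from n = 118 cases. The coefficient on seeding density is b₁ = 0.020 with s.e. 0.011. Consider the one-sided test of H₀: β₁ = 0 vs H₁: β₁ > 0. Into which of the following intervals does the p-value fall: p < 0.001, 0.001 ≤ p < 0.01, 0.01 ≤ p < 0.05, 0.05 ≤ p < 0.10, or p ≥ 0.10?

t = 0.020 / 0.011 = 1.818.
df = n − k − 1 = 118 − 3 − 1 = 114.
One-sided p = P(T_{114} > t) ≈ 0.0358.
So 0.01 ≤ p < 0.05.

0.01 ≤ p < 0.05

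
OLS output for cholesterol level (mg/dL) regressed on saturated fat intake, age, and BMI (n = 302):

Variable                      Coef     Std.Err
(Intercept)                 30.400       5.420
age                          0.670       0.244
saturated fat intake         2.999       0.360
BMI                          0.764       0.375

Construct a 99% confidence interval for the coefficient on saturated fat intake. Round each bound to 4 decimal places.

Read off: b = 2.999, SE = 0.360 for saturated fat intake.
df = n − k − 1 = 302 − 3 − 1 = 298.
t* = t_{0.005, 298} = 2.592428.
Margin = t* × SE = 2.592428 × 0.360 = 0.933274.
CI: 2.999 ± 0.933274 → (2.0657, 3.9323).

(2.0657, 3.9323)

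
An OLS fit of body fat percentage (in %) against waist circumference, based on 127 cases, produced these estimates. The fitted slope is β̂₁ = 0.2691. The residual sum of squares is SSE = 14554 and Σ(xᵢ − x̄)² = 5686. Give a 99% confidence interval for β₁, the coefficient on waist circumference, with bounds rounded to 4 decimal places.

MSE = SSE/(n − 2) = 14554/125 = 116.432.
SE(β̂₁) = √(MSE/Sₓₓ) = √(116.432/5686) = 0.143098.
df = n − 2 = 125.
t* = t_{0.005, 125} = 2.615733.
Margin = t* × SE = 2.615733 × 0.143098 = 0.374306.
CI: 0.2691 ± 0.374306 → (-0.1052, 0.6434).
With 99% confidence, each one-unit increase in waist circumference is associated with a change of between -0.1052 and 0.6434 % in body fat percentage.

(-0.1052, 0.6434)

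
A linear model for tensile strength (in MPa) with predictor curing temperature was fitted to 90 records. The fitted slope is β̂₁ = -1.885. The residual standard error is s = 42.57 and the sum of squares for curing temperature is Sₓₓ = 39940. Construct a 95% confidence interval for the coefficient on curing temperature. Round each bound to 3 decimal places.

SE(β̂₁) = s/√Sₓₓ = 42.57/√39940 = 0.21301.
df = n − 2 = 88.
t* = t_{0.025, 88} = 1.98729.
Margin = t* × SE = 1.98729 × 0.21301 = 0.42331.
CI: -1.885 ± 0.42331 → (-2.308, -1.462).
With 95% confidence, each one-unit increase in curing temperature is associated with a change of between -2.308 and -1.462 MPa in tensile strength.

(-2.308, -1.462)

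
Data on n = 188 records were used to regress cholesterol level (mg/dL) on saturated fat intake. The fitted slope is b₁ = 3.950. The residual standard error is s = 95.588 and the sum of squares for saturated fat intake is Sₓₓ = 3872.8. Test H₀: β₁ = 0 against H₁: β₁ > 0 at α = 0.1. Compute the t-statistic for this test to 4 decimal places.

t = 2.5716

SE(b₁) = s/√Sₓₓ = 95.588/√3872.8 = 1.536.
t = 3.950 / 1.536 = 2.5716.
df = n − 2 = 186.
One-sided p ≈ 0.0055, which is < 0.1, so reject H₀.
There is evidence that the true slope on saturated fat intake is positive.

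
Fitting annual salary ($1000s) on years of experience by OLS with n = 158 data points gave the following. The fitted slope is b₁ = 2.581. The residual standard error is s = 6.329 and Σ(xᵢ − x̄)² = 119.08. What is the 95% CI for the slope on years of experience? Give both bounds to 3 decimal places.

SE(b₁) = s/√Sₓₓ = 6.329/√119.08 = 0.579984.
df = n − 2 = 156.
t* = t_{0.025, 156} = 1.975288.
Margin = t* × SE = 1.975288 × 0.579984 = 1.14563.
CI: 2.581 ± 1.14563 → (1.435, 3.727).
With 95% confidence, each one-unit increase in years of experience is associated with a change of between 1.435 and 3.727 $1000s in annual salary.

(1.435, 3.727)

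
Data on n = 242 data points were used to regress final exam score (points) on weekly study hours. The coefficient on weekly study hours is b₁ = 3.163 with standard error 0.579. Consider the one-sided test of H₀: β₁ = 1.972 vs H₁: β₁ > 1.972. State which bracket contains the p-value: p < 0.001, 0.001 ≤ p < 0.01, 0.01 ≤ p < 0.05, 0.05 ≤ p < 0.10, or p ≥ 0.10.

0.01 ≤ p < 0.05

t = (3.163 − 1.972) / 0.579 = 2.057.
df = n − 2 = 242 − 2 = 240.
One-sided p = P(T_{240} > t) ≈ 0.0204.
So 0.01 ≤ p < 0.05.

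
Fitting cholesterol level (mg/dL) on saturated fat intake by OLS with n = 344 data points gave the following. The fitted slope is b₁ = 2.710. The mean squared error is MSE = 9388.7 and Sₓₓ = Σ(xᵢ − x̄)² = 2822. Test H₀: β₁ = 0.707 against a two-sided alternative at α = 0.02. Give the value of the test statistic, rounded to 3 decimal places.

SE(b₁) = √(MSE/Sₓₓ) = √(9388.7/2822) = 1.824.
t = (2.710 − 0.707) / 1.824 = 1.098.
df = n − 2 = 342.
Two-sided p ≈ 0.2729, which is ≥ 0.02, so fail to reject H₀.
The data are consistent with a true slope of 0.707 mg/dL per unit of saturated fat intake.

t = 1.098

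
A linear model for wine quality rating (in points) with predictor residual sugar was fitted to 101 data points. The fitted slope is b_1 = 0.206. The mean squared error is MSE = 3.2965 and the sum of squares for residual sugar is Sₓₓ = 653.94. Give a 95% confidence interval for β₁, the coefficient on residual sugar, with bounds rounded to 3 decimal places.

SE(b_1) = √(MSE/Sₓₓ) = √(3.2965/653.94) = 0.0709999.
df = n − 2 = 99.
t* = t_{0.025, 99} = 1.984217.
Margin = t* × SE = 1.984217 × 0.0709999 = 0.14088.
CI: 0.206 ± 0.14088 → (0.065, 0.347).
With 95% confidence, each one-unit increase in residual sugar is associated with a change of between 0.065 and 0.347 points in wine quality rating.

(0.065, 0.347)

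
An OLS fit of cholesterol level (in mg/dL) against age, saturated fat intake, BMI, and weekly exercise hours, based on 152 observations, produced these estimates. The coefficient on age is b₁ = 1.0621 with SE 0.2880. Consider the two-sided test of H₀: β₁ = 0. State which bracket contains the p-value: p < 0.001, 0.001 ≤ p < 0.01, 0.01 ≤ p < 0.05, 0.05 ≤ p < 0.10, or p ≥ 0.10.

p < 0.001

t = 1.0621 / 0.2880 = 3.688.
df = n − k − 1 = 152 − 4 − 1 = 147.
Two-sided p = 2·P(T_{147} > |t|) ≈ 0.0003.
So p < 0.001.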